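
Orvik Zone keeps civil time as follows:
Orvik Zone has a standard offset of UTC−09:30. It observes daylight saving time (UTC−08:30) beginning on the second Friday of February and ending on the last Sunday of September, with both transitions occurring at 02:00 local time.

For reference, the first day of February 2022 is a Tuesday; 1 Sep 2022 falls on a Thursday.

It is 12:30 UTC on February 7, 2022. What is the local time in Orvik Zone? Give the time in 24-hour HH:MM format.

1 February 2022 is a Tuesday, so the first Friday is February 4 and the second is February 11.
1 September 2022 is a Thursday, so Sundays fall on 4, 11, 18, 25; the last is September 25.
At the standard offset (UTC−09:30), 12:30 UTC − 9h30m = 03:00 Orvik Zone standard time.
The standard-time date in Orvik Zone, February 7, 2022, does not fall between 11 February and 25 September, so daylight saving is not in effect and Orvik Zone is at UTC−09:30.
12:30 UTC − 9h30m = 03:00 local.

03:00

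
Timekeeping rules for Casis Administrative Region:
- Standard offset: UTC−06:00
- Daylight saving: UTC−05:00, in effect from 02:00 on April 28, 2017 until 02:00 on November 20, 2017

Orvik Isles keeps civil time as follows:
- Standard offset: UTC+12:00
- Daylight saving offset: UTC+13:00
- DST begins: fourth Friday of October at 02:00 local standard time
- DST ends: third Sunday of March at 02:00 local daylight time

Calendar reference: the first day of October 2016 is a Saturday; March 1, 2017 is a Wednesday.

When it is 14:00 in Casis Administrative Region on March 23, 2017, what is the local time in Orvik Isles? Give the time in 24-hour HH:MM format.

March 23, 2017 is outside the daylight-saving period (28 April – 20 November), so Casis Administrative Region is on standard time, UTC−06:00.
14:00 Casis Administrative Region + 6h = 20:00 UTC.
1 October 2016 is a Saturday, so the first Friday is October 7 and the fourth is October 28.
1 March 2017 is a Wednesday, so the first Sunday is March 5 and the third is March 19.
At the standard offset (UTC+12:00), 20:00 UTC + 12h = 08:00 Orvik Isles standard time (rolling into the next day, 24 March 2017).
Daylight saving runs 28 October 2016 – 19 March 2017; the standard-time date in Orvik Isles, March 24, 2017, is outside that window, so Orvik Isles is on standard time at UTC+12:00.
20:00 UTC + 12h = 08:00 Orvik Isles (rolling into the next day, 24 March 2017).

08:00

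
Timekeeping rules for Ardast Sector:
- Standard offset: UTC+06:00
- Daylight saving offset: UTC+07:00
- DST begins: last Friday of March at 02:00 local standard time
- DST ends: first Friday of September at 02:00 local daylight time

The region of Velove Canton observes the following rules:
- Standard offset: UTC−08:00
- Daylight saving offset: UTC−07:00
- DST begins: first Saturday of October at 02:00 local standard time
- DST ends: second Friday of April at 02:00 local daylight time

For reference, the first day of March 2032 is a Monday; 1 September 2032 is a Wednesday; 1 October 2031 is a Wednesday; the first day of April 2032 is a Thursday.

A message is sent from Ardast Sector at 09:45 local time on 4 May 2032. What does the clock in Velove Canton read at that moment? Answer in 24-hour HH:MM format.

1 March 2032 is a Monday, so Fridays fall on 5, 12, 19, 26; the last is March 26.
1 September 2032 is a Wednesday, so the first Friday is September 3.
4 May 2032 lies within the daylight-saving period (26 March – 3 September), so Ardast Sector is on daylight time, UTC+07:00.
09:45 Ardast Sector − 7h = 02:45 UTC.
1 October 2031 is a Wednesday, so the first Saturday is October 4.
1 April 2032 is a Thursday, so the first Friday is April 2 and the second is April 9.
At the standard offset (UTC−08:00), 02:45 UTC − 8h = 18:45 Velove Canton standard time (rolling into the previous day, 3 May 2032).
The standard-time date in Velove Canton, 3 May 2032, does not fall between 4 October 2031 and 9 April 2032, so daylight saving is not in effect and Velove Canton is at UTC−08:00.
02:45 UTC − 8h = 18:45 Velove Canton (rolling into the previous day, 3 May 2032).

18:45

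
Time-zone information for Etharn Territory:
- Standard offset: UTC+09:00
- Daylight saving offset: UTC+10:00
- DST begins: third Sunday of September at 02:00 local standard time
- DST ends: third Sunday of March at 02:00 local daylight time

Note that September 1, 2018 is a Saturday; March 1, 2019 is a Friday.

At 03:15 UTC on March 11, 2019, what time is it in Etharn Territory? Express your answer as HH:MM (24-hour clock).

1 September 2018 is a Saturday, so the first Sunday is September 2 and the third is September 16.
1 March 2019 is a Friday, so the first Sunday is March 3 and the third is March 17.
At the standard offset (UTC+09:00), 03:15 UTC + 9h = 12:15 Etharn Territory standard time.
The standard-time date in Etharn Territory, March 11, 2019, lies within the daylight-saving period (16 September 2018 – 17 March 2019), so Etharn Territory is on daylight time, UTC+10:00.
03:15 UTC + 10h = 13:15 local.

13:15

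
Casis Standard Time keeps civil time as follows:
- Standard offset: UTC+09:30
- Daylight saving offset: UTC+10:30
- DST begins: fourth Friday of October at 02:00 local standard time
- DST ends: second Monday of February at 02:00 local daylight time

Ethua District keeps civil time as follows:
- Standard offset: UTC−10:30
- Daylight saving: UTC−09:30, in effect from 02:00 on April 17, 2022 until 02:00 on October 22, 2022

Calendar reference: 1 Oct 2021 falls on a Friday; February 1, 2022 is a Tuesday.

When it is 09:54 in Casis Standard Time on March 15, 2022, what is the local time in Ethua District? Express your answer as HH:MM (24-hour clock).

1 October 2021 is a Friday, so the first Friday is October 1 and the fourth is October 22.
1 February 2022 is a Tuesday, so the first Monday is February 7 and the second is February 14.
March 15, 2022 does not fall between 22 October 2021 and 14 February 2022, so daylight saving is not in effect and Casis Standard Time is at UTC+09:30.
09:54 Casis Standard Time − 9h30m = 00:24 UTC.
At the standard offset (UTC−10:30), 00:24 UTC − 10h30m = 13:54 Ethua District standard time (rolling into the previous day, 14 March 2022).
Daylight saving runs 17 April – 22 October; the standard-time date in Ethua District, March 14, 2022, is outside that window, so Ethua District is on standard time at UTC−10:30.
00:24 UTC − 10h30m = 13:54 Ethua District (rolling into the previous day, 14 March 2022).

13:54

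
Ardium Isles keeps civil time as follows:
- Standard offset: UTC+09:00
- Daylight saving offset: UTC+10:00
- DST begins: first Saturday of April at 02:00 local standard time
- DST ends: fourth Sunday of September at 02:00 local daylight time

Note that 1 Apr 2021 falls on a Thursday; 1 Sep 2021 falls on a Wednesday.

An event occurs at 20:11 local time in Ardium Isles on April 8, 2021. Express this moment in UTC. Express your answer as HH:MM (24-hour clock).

10:11

1 April 2021 is a Thursday, so the first Saturday is April 3.
1 September 2021 is a Wednesday, so the first Sunday is September 5 and the fourth is September 26.
Daylight saving runs 3 April – 26 September; April 8, 2021 is inside that window, so Ardium Isles is at UTC+10:00.
20:11 local − 10h = 10:11 UTC.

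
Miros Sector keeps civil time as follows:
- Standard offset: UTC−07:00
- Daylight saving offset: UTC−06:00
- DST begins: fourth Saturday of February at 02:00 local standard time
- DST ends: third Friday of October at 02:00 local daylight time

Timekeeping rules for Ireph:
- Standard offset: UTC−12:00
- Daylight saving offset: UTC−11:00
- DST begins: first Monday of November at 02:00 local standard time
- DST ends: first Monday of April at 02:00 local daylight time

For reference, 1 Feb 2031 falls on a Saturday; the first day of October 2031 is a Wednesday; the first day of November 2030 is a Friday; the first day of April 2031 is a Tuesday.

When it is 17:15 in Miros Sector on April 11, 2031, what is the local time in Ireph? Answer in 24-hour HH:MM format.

11:15

1 February 2031 is a Saturday, so the first Saturday is February 1 and the fourth is February 22.
1 October 2031 is a Wednesday, so the first Friday is October 3 and the third is October 17.
Daylight saving runs 22 February – 17 October; April 11, 2031 is inside that window, so Miros Sector is at UTC−06:00.
17:15 Miros Sector + 6h = 23:15 UTC.
1 November 2030 is a Friday, so the first Monday is November 4.
1 April 2031 is a Tuesday, so the first Monday is April 7.
At the standard offset (UTC−12:00), 23:15 UTC − 12h = 11:15 Ireph standard time.
Daylight saving runs 4 November 2030 – 7 April 2031; the standard-time date in Ireph, April 11, 2031, is outside that window, so Ireph is on standard time at UTC−12:00.
23:15 UTC − 12h = 11:15 Ireph.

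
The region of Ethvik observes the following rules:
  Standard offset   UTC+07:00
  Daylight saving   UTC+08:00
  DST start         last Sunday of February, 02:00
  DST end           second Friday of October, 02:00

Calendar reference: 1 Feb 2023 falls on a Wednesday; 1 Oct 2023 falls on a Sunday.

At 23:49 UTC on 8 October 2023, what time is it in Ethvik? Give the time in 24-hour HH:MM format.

07:49

1 February 2023 is a Wednesday, so Sundays fall on 5, 12, 19, 26; the last is February 26.
1 October 2023 is a Sunday, so the first Friday is October 6 and the second is October 13.
At the standard offset (UTC+07:00), 23:49 UTC + 7h = 06:49 Ethvik standard time (rolling into the next day, 9 October 2023).
Daylight saving runs 26 February – 13 October; the standard-time date in Ethvik, 9 October 2023, is inside that window, so Ethvik is at UTC+08:00.
23:49 UTC + 8h = 07:49 local (rolling into the next day, 9 October 2023).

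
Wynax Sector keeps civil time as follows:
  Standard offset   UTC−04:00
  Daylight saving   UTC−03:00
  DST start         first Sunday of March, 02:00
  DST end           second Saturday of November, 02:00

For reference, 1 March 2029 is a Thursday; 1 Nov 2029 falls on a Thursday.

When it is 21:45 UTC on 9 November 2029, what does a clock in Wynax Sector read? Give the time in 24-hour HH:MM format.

18:45

1 March 2029 is a Thursday, so the first Sunday is March 4.
1 November 2029 is a Thursday, so the first Saturday is November 3 and the second is November 10.
At the standard offset (UTC−04:00), 21:45 UTC − 4h = 17:45 Wynax Sector standard time.
Daylight saving runs 4 March – 10 November; the standard-time date in Wynax Sector, 9 November 2029, is inside that window, so Wynax Sector is at UTC−03:00.
21:45 UTC − 3h = 18:45 local.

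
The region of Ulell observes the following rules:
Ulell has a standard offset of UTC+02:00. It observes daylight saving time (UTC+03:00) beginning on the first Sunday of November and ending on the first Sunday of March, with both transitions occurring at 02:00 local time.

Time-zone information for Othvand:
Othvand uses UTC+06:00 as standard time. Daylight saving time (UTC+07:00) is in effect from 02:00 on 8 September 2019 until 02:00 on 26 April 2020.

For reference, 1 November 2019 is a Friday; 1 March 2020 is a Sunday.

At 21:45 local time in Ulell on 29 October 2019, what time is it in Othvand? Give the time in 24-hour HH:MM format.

1 November 2019 is a Friday, so the first Sunday is November 3.
1 March 2020 is a Sunday, so the first Sunday is March 1.
29 October 2019 does not fall between 3 November 2019 and 1 March 2020, so daylight saving is not in effect and Ulell is at UTC+02:00.
21:45 Ulell − 2h = 19:45 UTC.
At the standard offset (UTC+06:00), 19:45 UTC + 6h = 01:45 Othvand standard time (rolling into the next day, 30 October 2019).
The standard-time date in Othvand, 30 October 2019, lies within the daylight-saving period (8 September 2019 – 26 April 2020), so Othvand is on daylight time, UTC+07:00.
19:45 UTC + 7h = 02:45 Othvand (rolling into the next day, 30 October 2019).

02:45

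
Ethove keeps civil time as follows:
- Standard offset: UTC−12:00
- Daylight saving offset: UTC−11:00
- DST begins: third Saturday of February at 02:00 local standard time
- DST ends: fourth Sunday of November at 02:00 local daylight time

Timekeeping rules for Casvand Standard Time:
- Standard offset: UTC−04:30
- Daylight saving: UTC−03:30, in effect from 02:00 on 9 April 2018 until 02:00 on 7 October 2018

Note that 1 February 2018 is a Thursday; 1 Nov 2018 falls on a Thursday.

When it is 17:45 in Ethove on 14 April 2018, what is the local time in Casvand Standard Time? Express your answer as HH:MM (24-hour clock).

01:15

1 February 2018 is a Thursday, so the first Saturday is February 3 and the third is February 17.
1 November 2018 is a Thursday, so the first Sunday is November 4 and the fourth is November 25.
14 April 2018 falls between 17 February and 25 November, so daylight saving is in effect and Ethove is at UTC−11:00.
17:45 Ethove + 11h = 04:45 UTC (rolling into the next day, 15 April 2018).
At the standard offset (UTC−04:30), 04:45 UTC − 4h30m = 00:15 Casvand Standard Time standard time.
The standard-time date in Casvand Standard Time, 15 April 2018, lies within the daylight-saving period (9 April – 7 October), so Casvand Standard Time is on daylight time, UTC−03:30.
04:45 UTC − 3h30m = 01:15 Casvand Standard Time.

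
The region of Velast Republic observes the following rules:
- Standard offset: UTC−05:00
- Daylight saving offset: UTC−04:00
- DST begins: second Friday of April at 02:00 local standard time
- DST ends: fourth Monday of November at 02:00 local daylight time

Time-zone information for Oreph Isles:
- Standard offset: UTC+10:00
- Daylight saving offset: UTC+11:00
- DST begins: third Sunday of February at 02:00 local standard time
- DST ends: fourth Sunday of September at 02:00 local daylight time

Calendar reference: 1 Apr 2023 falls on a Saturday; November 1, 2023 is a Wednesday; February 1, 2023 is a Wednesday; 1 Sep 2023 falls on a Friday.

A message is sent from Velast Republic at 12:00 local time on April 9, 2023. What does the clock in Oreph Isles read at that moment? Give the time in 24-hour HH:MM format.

1 April 2023 is a Saturday, so the first Friday is April 7 and the second is April 14.
1 November 2023 is a Wednesday, so the first Monday is November 6 and the fourth is November 27.
April 9, 2023 is outside the daylight-saving period (14 April – 27 November), so Velast Republic is on standard time, UTC−05:00.
12:00 Velast Republic + 5h = 17:00 UTC.
1 February 2023 is a Wednesday, so the first Sunday is February 5 and the third is February 19.
1 September 2023 is a Friday, so the first Sunday is September 3 and the fourth is September 24.
At the standard offset (UTC+10:00), 17:00 UTC + 10h = 03:00 Oreph Isles standard time (rolling into the next day, 10 April 2023).
The standard-time date in Oreph Isles, April 10, 2023, lies within the daylight-saving period (19 February – 24 September), so Oreph Isles is on daylight time, UTC+11:00.
17:00 UTC + 11h = 04:00 Oreph Isles (rolling into the next day, 10 April 2023).

04:00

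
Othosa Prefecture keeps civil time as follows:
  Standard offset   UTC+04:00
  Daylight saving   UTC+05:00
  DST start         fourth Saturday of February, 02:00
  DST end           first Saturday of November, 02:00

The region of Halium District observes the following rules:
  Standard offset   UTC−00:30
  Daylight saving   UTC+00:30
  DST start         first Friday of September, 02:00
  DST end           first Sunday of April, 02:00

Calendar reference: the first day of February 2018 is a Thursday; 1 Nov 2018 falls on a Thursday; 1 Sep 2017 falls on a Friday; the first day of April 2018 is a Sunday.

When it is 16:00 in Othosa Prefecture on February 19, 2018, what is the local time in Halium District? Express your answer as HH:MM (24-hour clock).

12:30

1 February 2018 is a Thursday, so the first Saturday is February 3 and the fourth is February 24.
1 November 2018 is a Thursday, so the first Saturday is November 3.
Daylight saving runs 24 February – 3 November; February 19, 2018 is outside that window, so Othosa Prefecture is on standard time at UTC+04:00.
16:00 Othosa Prefecture − 4h = 12:00 UTC.
1 September 2017 is a Friday, so the first Friday is September 1.
1 April 2018 is a Sunday, so the first Sunday is April 1.
At the standard offset (UTC−00:30), 12:00 UTC − 0h30m = 11:30 Halium District standard time.
The standard-time date in Halium District, February 19, 2018, lies within the daylight-saving period (1 September 2017 – 1 April 2018), so Halium District is on daylight time, UTC+00:30.
12:00 UTC + 0h30m = 12:30 Halium District.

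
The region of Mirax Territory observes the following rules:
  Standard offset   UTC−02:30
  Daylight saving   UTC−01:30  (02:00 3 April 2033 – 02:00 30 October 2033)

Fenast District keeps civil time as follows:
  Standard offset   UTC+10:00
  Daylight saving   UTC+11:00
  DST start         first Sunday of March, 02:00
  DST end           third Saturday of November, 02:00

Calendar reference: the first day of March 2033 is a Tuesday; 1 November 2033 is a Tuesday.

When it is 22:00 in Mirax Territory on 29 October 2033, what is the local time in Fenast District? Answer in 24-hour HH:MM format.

10:30

29 October 2033 lies within the daylight-saving period (3 April – 30 October), so Mirax Territory is on daylight time, UTC−01:30.
22:00 Mirax Territory + 1h30m = 23:30 UTC.
1 March 2033 is a Tuesday, so the first Sunday is March 6.
1 November 2033 is a Tuesday, so the first Saturday is November 5 and the third is November 19.
At the standard offset (UTC+10:00), 23:30 UTC + 10h = 09:30 Fenast District standard time (rolling into the next day, 30 October 2033).
Daylight saving runs 6 March – 19 November; the standard-time date in Fenast District, 30 October 2033, is inside that window, so Fenast District is at UTC+11:00.
23:30 UTC + 11h = 10:30 Fenast District (rolling into the next day, 30 October 2033).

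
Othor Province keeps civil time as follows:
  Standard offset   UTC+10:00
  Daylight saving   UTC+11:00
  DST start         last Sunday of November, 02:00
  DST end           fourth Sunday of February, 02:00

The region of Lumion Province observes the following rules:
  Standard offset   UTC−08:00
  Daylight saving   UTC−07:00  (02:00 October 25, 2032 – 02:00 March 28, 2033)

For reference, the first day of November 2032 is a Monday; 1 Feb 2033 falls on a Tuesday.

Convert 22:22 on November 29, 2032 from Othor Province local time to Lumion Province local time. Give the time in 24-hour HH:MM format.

04:22

1 November 2032 is a Monday, so Sundays fall on 7, 14, 21, 28; the last is November 28.
1 February 2033 is a Tuesday, so the first Sunday is February 6 and the fourth is February 27.
November 29, 2032 falls between 28 November 2032 and 27 February 2033, so daylight saving is in effect and Othor Province is at UTC+11:00.
22:22 Othor Province − 11h = 11:22 UTC.
At the standard offset (UTC−08:00), 11:22 UTC − 8h = 03:22 Lumion Province standard time.
Daylight saving runs 25 October 2032 – 28 March 2033; the standard-time date in Lumion Province, November 29, 2032, is inside that window, so Lumion Province is at UTC−07:00.
11:22 UTC − 7h = 04:22 Lumion Province.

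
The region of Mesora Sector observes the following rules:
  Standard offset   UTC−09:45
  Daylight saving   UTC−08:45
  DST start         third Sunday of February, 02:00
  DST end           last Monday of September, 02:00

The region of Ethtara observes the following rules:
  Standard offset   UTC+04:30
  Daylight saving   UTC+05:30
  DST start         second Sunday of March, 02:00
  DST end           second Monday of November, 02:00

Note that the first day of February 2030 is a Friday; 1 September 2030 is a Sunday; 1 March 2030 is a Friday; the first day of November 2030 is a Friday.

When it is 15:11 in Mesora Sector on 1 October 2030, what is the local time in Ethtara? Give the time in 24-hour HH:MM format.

1 February 2030 is a Friday, so the first Sunday is February 3 and the third is February 17.
1 September 2030 is a Sunday, so Mondays fall on 2, 9, 16, 23, 30; the last is September 30.
Daylight saving runs 17 February – 30 September; 1 October 2030 is outside that window, so Mesora Sector is on standard time at UTC−09:45.
15:11 Mesora Sector + 9h45m = 00:56 UTC (rolling into the next day, 2 October 2030).
1 March 2030 is a Friday, so the first Sunday is March 3 and the second is March 10.
1 November 2030 is a Friday, so the first Monday is November 4 and the second is November 11.
At the standard offset (UTC+04:30), 00:56 UTC + 4h30m = 05:26 Ethtara standard time.
The standard-time date in Ethtara, 2 October 2030, lies within the daylight-saving period (10 March – 11 November), so Ethtara is on daylight time, UTC+05:30.
00:56 UTC + 5h30m = 06:26 Ethtara.

06:26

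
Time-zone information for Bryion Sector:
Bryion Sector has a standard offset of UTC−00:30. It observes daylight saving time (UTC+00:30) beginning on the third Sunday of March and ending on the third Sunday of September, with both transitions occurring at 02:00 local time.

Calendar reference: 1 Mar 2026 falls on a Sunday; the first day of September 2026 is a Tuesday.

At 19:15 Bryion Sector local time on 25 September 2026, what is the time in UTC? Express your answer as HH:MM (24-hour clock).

19:45

1 March 2026 is a Sunday, so the first Sunday is March 1 and the third is March 15.
1 September 2026 is a Tuesday, so the first Sunday is September 6 and the third is September 20.
25 September 2026 is outside the daylight-saving period (15 March – 20 September), so Bryion Sector is on standard time, UTC−00:30.
19:15 local + 0h30m = 19:45 UTC.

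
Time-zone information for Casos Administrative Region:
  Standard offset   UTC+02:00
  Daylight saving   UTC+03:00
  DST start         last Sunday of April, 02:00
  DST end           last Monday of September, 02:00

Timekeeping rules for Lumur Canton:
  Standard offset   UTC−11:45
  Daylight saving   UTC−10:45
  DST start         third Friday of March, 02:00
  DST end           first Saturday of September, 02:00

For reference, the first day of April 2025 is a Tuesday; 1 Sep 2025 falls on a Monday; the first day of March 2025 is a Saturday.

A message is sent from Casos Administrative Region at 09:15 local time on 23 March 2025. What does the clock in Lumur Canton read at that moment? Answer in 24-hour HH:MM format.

1 April 2025 is a Tuesday, so Sundays fall on 6, 13, 20, 27; the last is April 27.
1 September 2025 is a Monday, so Mondays fall on 1, 8, 15, 22, 29; the last is September 29.
Daylight saving runs 27 April – 29 September; 23 March 2025 is outside that window, so Casos Administrative Region is on standard time at UTC+02:00.
09:15 Casos Administrative Region − 2h = 07:15 UTC.
1 March 2025 is a Saturday, so the first Friday is March 7 and the third is March 21.
1 September 2025 is a Monday, so the first Saturday is September 6.
At the standard offset (UTC−11:45), 07:15 UTC − 11h45m = 19:30 Lumur Canton standard time (rolling into the previous day, 22 March 2025).
The standard-time date in Lumur Canton, 22 March 2025, lies within the daylight-saving period (21 March – 6 September), so Lumur Canton is on daylight time, UTC−10:45.
07:15 UTC − 10h45m = 20:30 Lumur Canton (rolling into the previous day, 22 March 2025).

20:30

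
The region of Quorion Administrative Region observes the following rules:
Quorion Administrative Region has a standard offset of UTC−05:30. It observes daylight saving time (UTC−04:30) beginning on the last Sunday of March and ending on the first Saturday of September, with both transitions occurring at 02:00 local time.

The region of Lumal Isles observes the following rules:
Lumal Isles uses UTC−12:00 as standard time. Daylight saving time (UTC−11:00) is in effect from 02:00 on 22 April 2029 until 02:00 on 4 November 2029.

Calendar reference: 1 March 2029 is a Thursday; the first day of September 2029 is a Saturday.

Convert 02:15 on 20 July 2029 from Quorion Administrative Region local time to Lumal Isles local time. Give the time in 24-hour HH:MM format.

19:45

1 March 2029 is a Thursday, so Sundays fall on 4, 11, 18, 25; the last is March 25.
1 September 2029 is a Saturday, so the first Saturday is September 1.
20 July 2029 falls between 25 March and 1 September, so daylight saving is in effect and Quorion Administrative Region is at UTC−04:30.
02:15 Quorion Administrative Region + 4h30m = 06:45 UTC.
At the standard offset (UTC−12:00), 06:45 UTC − 12h = 18:45 Lumal Isles standard time (rolling into the previous day, 19 July 2029).
Daylight saving runs 22 April – 4 November; the standard-time date in Lumal Isles, 19 July 2029, is inside that window, so Lumal Isles is at UTC−11:00.
06:45 UTC − 11h = 19:45 Lumal Isles (rolling into the previous day, 19 July 2029).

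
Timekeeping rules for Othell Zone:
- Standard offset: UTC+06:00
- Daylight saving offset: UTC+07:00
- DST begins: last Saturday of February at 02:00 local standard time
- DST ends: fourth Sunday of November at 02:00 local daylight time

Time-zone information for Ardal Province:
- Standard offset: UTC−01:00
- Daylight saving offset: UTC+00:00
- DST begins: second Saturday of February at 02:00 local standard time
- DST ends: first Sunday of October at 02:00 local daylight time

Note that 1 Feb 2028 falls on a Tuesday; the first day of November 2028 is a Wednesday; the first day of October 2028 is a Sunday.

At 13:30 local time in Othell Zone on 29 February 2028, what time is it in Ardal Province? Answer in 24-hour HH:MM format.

1 February 2028 is a Tuesday, so Saturdays fall on 5, 12, 19, 26; the last is February 26.
1 November 2028 is a Wednesday, so the first Sunday is November 5 and the fourth is November 26.
29 February 2028 lies within the daylight-saving period (26 February – 26 November), so Othell Zone is on daylight time, UTC+07:00.
13:30 Othell Zone − 7h = 06:30 UTC.
1 February 2028 is a Tuesday, so the first Saturday is February 5 and the second is February 12.
1 October 2028 is a Sunday, so the first Sunday is October 1.
At the standard offset (UTC−01:00), 06:30 UTC − 1h = 05:30 Ardal Province standard time.
The standard-time date in Ardal Province, 29 February 2028, lies within the daylight-saving period (12 February – 1 October), so Ardal Province is on daylight time, UTC+00:00.
06:30 UTC + 0h = 06:30 Ardal Province.

06:30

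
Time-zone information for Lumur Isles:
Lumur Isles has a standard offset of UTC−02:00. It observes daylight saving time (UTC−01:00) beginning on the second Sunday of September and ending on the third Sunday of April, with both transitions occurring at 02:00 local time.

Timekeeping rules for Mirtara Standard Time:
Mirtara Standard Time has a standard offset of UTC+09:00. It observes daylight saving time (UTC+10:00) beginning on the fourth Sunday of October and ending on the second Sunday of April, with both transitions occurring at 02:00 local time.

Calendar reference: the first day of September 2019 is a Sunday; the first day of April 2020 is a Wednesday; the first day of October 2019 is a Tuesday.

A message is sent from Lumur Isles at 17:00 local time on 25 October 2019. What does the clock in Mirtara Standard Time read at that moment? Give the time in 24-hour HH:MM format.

03:00

1 September 2019 is a Sunday, so the first Sunday is September 1 and the second is September 8.
1 April 2020 is a Wednesday, so the first Sunday is April 5 and the third is April 19.
25 October 2019 lies within the daylight-saving period (8 September 2019 – 19 April 2020), so Lumur Isles is on daylight time, UTC−01:00.
17:00 Lumur Isles + 1h = 18:00 UTC.
1 October 2019 is a Tuesday, so the first Sunday is October 6 and the fourth is October 27.
1 April 2020 is a Wednesday, so the first Sunday is April 5 and the second is April 12.
At the standard offset (UTC+09:00), 18:00 UTC + 9h = 03:00 Mirtara Standard Time standard time (rolling into the next day, 26 October 2019).
Daylight saving runs 27 October 2019 – 12 April 2020; the standard-time date in Mirtara Standard Time, 26 October 2019, is outside that window, so Mirtara Standard Time is on standard time at UTC+09:00.
18:00 UTC + 9h = 03:00 Mirtara Standard Time (rolling into the next day, 26 October 2019).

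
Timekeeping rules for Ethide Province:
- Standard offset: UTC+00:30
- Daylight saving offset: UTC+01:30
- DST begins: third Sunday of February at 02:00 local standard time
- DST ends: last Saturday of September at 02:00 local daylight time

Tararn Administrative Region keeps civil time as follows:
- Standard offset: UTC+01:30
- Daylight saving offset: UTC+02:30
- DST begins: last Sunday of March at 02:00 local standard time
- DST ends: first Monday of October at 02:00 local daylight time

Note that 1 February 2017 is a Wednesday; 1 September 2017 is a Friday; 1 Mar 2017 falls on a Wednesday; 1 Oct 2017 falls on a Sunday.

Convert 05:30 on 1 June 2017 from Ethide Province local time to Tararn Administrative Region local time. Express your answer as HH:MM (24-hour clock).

06:30

1 February 2017 is a Wednesday, so the first Sunday is February 5 and the third is February 19.
1 September 2017 is a Friday, so Saturdays fall on 2, 9, 16, 23, 30; the last is September 30.
Daylight saving runs 19 February – 30 September; 1 June 2017 is inside that window, so Ethide Province is at UTC+01:30.
05:30 Ethide Province − 1h30m = 04:00 UTC.
1 March 2017 is a Wednesday, so Sundays fall on 5, 12, 19, 26; the last is March 26.
1 October 2017 is a Sunday, so the first Monday is October 2.
At the standard offset (UTC+01:30), 04:00 UTC + 1h30m = 05:30 Tararn Administrative Region standard time.
The standard-time date in Tararn Administrative Region, 1 June 2017, lies within the daylight-saving period (26 March – 2 October), so Tararn Administrative Region is on daylight time, UTC+02:30.
04:00 UTC + 2h30m = 06:30 Tararn Administrative Region.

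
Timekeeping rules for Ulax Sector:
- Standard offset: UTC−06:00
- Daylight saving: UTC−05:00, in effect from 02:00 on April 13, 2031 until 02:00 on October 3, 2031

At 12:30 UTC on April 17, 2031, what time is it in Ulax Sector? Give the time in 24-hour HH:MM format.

At the standard offset (UTC−06:00), 12:30 UTC − 6h = 06:30 Ulax Sector standard time.
The standard-time date in Ulax Sector, April 17, 2031, lies within the daylight-saving period (13 April – 3 October), so Ulax Sector is on daylight time, UTC−05:00.
12:30 UTC − 5h = 07:30 local.

07:30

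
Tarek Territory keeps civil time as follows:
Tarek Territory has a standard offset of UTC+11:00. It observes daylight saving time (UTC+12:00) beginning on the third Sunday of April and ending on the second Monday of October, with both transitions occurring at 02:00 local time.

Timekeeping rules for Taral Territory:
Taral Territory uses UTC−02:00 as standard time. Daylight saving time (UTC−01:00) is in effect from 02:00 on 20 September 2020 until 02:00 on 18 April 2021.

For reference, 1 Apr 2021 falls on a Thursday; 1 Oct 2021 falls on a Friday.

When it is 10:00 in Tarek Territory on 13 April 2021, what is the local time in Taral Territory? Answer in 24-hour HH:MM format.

22:00

1 April 2021 is a Thursday, so the first Sunday is April 4 and the third is April 18.
1 October 2021 is a Friday, so the first Monday is October 4 and the second is October 11.
Daylight saving runs 18 April – 11 October; 13 April 2021 is outside that window, so Tarek Territory is on standard time at UTC+11:00.
10:00 Tarek Territory − 11h = 23:00 UTC (rolling into the previous day, 12 April 2021).
At the standard offset (UTC−02:00), 23:00 UTC − 2h = 21:00 Taral Territory standard time.
The standard-time date in Taral Territory, 12 April 2021, falls between 20 September 2020 and 18 April 2021, so daylight saving is in effect and Taral Territory is at UTC−01:00.
23:00 UTC − 1h = 22:00 Taral Territory.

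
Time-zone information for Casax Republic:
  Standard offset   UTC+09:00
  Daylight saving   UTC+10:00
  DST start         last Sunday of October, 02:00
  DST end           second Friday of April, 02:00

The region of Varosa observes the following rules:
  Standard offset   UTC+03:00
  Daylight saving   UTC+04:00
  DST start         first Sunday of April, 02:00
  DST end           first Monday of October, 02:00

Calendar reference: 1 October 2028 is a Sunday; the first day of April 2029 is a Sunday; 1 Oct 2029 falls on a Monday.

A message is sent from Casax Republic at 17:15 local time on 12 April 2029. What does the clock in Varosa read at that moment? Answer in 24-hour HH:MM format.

1 October 2028 is a Sunday, so Sundays fall on 1, 8, 15, 22, 29; the last is October 29.
1 April 2029 is a Sunday, so the first Friday is April 6 and the second is April 13.
Daylight saving runs 29 October 2028 – 13 April 2029; 12 April 2029 is inside that window, so Casax Republic is at UTC+10:00.
17:15 Casax Republic − 10h = 07:15 UTC.
1 April 2029 is a Sunday, so the first Sunday is April 1.
1 October 2029 is a Monday, so the first Monday is October 1.
At the standard offset (UTC+03:00), 07:15 UTC + 3h = 10:15 Varosa standard time.
The standard-time date in Varosa, 12 April 2029, falls between 1 April and 1 October, so daylight saving is in effect and Varosa is at UTC+04:00.
07:15 UTC + 4h = 11:15 Varosa.

11:15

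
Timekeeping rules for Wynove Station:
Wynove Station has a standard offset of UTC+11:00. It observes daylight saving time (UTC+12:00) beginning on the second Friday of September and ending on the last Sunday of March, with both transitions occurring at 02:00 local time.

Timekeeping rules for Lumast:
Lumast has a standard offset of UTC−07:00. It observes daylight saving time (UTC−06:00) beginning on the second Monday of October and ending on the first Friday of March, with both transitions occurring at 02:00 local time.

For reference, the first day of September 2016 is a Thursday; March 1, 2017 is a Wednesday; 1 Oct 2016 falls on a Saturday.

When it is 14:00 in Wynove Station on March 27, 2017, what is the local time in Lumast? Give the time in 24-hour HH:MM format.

1 September 2016 is a Thursday, so the first Friday is September 2 and the second is September 9.
1 March 2017 is a Wednesday, so Sundays fall on 5, 12, 19, 26; the last is March 26.
March 27, 2017 does not fall between 9 September 2016 and 26 March 2017, so daylight saving is not in effect and Wynove Station is at UTC+11:00.
14:00 Wynove Station − 11h = 03:00 UTC.
1 October 2016 is a Saturday, so the first Monday is October 3 and the second is October 10.
1 March 2017 is a Wednesday, so the first Friday is March 3.
At the standard offset (UTC−07:00), 03:00 UTC − 7h = 20:00 Lumast standard time (rolling into the previous day, 26 March 2017).
Daylight saving runs 10 October 2016 – 3 March 2017; the standard-time date in Lumast, March 26, 2017, is outside that window, so Lumast is on standard time at UTC−07:00.
03:00 UTC − 7h = 20:00 Lumast (rolling into the previous day, 26 March 2017).

20:00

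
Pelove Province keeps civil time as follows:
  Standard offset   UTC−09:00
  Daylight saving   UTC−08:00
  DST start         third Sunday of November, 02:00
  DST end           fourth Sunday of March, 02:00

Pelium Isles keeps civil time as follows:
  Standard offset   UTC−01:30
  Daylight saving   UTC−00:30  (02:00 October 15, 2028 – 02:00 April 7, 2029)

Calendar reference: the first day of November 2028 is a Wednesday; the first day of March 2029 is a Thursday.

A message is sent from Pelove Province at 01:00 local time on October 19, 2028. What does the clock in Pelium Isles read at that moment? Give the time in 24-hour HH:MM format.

09:30

1 November 2028 is a Wednesday, so the first Sunday is November 5 and the third is November 19.
1 March 2029 is a Thursday, so the first Sunday is March 4 and the fourth is March 25.
October 19, 2028 is outside the daylight-saving period (19 November 2028 – 25 March 2029), so Pelove Province is on standard time, UTC−09:00.
01:00 Pelove Province + 9h = 10:00 UTC.
At the standard offset (UTC−01:30), 10:00 UTC − 1h30m = 08:30 Pelium Isles standard time.
Daylight saving runs 15 October 2028 – 7 April 2029; the standard-time date in Pelium Isles, October 19, 2028, is inside that window, so Pelium Isles is at UTC−00:30.
10:00 UTC − 0h30m = 09:30 Pelium Isles.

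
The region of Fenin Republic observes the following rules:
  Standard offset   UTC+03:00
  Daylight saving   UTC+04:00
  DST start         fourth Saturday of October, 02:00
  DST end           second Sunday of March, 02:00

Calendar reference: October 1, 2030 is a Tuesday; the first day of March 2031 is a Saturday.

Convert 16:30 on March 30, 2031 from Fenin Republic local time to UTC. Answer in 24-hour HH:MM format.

13:30

1 October 2030 is a Tuesday, so the first Saturday is October 5 and the fourth is October 26.
1 March 2031 is a Saturday, so the first Sunday is March 2 and the second is March 9.
March 30, 2031 is outside the daylight-saving period (26 October 2030 – 9 March 2031), so Fenin Republic is on standard time, UTC+03:00.
16:30 local − 3h = 13:30 UTC.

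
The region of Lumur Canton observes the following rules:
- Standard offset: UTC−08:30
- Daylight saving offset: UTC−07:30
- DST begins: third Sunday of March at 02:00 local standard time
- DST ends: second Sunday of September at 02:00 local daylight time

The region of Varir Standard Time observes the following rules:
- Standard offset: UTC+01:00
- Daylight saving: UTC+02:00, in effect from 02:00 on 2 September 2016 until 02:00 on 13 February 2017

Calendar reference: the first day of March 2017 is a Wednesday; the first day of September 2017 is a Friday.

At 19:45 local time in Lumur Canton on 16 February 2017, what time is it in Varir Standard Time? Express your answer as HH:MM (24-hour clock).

05:15

1 March 2017 is a Wednesday, so the first Sunday is March 5 and the third is March 19.
1 September 2017 is a Friday, so the first Sunday is September 3 and the second is September 10.
16 February 2017 is outside the daylight-saving period (19 March – 10 September), so Lumur Canton is on standard time, UTC−08:30.
19:45 Lumur Canton + 8h30m = 04:15 UTC (rolling into the next day, 17 February 2017).
At the standard offset (UTC+01:00), 04:15 UTC + 1h = 05:15 Varir Standard Time standard time.
The standard-time date in Varir Standard Time, 17 February 2017, is outside the daylight-saving period (2 September 2016 – 13 February 2017), so Varir Standard Time is on standard time, UTC+01:00.
04:15 UTC + 1h = 05:15 Varir Standard Time.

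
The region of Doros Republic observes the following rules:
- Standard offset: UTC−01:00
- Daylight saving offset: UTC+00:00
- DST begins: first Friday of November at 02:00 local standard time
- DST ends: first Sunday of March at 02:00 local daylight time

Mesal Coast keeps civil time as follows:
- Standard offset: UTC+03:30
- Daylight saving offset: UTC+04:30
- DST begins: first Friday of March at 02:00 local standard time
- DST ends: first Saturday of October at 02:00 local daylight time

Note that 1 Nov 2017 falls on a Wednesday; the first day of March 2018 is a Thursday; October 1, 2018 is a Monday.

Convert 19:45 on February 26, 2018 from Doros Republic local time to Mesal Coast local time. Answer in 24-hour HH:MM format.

23:15

1 November 2017 is a Wednesday, so the first Friday is November 3.
1 March 2018 is a Thursday, so the first Sunday is March 4.
February 26, 2018 falls between 3 November 2017 and 4 March 2018, so daylight saving is in effect and Doros Republic is at UTC+00:00.
19:45 Doros Republic − 0h = 19:45 UTC.
1 March 2018 is a Thursday, so the first Friday is March 2.
1 October 2018 is a Monday, so the first Saturday is October 6.
At the standard offset (UTC+03:30), 19:45 UTC + 3h30m = 23:15 Mesal Coast standard time.
The standard-time date in Mesal Coast, February 26, 2018, does not fall between 2 March and 6 October, so daylight saving is not in effect and Mesal Coast is at UTC+03:30.
19:45 UTC + 3h30m = 23:15 Mesal Coast.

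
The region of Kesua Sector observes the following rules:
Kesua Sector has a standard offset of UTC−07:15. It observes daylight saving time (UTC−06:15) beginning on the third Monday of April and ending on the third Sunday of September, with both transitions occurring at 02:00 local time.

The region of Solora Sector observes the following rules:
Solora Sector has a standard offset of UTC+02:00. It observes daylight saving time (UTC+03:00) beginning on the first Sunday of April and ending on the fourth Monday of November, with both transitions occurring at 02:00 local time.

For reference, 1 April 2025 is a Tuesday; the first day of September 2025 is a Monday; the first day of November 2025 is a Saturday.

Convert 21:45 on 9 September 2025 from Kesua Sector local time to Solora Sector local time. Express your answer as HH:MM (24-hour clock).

1 April 2025 is a Tuesday, so the first Monday is April 7 and the third is April 21.
1 September 2025 is a Monday, so the first Sunday is September 7 and the third is September 21.
9 September 2025 lies within the daylight-saving period (21 April – 21 September), so Kesua Sector is on daylight time, UTC−06:15.
21:45 Kesua Sector + 6h15m = 04:00 UTC (rolling into the next day, 10 September 2025).
1 April 2025 is a Tuesday, so the first Sunday is April 6.
1 November 2025 is a Saturday, so the first Monday is November 3 and the fourth is November 24.
At the standard offset (UTC+02:00), 04:00 UTC + 2h = 06:00 Solora Sector standard time.
Daylight saving runs 6 April – 24 November; the standard-time date in Solora Sector, 10 September 2025, is inside that window, so Solora Sector is at UTC+03:00.
04:00 UTC + 3h = 07:00 Solora Sector.

07:00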